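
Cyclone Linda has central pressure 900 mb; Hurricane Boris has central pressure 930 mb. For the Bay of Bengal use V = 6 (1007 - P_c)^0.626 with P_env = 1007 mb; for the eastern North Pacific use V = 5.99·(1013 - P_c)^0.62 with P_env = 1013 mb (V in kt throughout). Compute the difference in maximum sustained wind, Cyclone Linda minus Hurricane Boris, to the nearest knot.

Cyclone Linda: ΔP = 107; V ≈ 6 × 107^0.626 ≈ 111.83 kt.
Hurricane Boris: ΔP = 83; V ≈ 5.99 × 83^0.62 ≈ 92.74 kt.
Difference ≈ 111.83 − 92.74 = 19.09 → 19 kt.

19 kt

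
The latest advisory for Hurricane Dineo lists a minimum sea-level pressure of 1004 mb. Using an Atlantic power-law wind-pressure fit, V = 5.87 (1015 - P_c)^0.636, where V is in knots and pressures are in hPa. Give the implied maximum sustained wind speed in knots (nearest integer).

ΔP = 1015 − 1004 = 11 mb.
11^0.636 ≈ 4.595.
V ≈ 5.87 × 4.595 ≈ 27.0 kt.

27 kt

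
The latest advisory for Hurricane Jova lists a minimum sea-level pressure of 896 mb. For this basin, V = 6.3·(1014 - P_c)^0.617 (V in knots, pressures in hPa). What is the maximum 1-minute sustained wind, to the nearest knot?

ΔP = 1014 − 896 = 118 mb.
118^0.617 ≈ 18.982.
V ≈ 6.3 × 18.982 ≈ 119.6 kt.

120 kt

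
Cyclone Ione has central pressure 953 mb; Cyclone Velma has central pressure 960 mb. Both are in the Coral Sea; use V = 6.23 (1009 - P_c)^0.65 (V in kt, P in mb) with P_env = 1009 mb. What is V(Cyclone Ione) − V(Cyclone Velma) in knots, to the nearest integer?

Cyclone Ione: ΔP = 56; V ≈ 6.23 × 56^0.65 ≈ 85.27 kt.
Cyclone Velma: ΔP = 49; V ≈ 6.23 × 49^0.65 ≈ 78.18 kt.
Difference ≈ 85.27 − 78.18 = 7.09 → 7 kt.

7 kt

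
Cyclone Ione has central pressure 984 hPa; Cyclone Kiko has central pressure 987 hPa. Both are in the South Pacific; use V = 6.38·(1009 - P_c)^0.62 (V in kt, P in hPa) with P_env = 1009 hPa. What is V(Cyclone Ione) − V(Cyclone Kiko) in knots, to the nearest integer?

4 kt

Cyclone Ione: ΔP = 25; V ≈ 6.38 × 25^0.62 ≈ 46.94 kt.
Cyclone Kiko: ΔP = 22; V ≈ 6.38 × 22^0.62 ≈ 43.36 kt.
Difference ≈ 46.94 − 43.36 = 3.58 → 4 kt.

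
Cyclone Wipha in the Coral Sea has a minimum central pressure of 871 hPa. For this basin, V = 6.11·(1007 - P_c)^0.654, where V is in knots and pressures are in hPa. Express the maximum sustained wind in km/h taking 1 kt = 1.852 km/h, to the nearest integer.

281 km/h

ΔP = 1007 − 871 = 136 hPa.
V ≈ 6.11 × 136^0.654 = 6.11 × 24.850 ≈ 151.836 kt.
151.836 × 1.852 ≈ 281.20 km/h → 281 km/h.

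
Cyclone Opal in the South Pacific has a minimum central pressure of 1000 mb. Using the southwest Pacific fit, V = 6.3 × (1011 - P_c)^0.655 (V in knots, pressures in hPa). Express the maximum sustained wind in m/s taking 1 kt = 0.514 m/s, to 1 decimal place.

15.6 m/s

ΔP = 1011 − 1000 = 11 mb.
V ≈ 6.3 × 11^0.655 = 6.3 × 4.810 ≈ 30.301 kt.
30.301 × 0.514 ≈ 15.57 m/s → 15.6 m/s.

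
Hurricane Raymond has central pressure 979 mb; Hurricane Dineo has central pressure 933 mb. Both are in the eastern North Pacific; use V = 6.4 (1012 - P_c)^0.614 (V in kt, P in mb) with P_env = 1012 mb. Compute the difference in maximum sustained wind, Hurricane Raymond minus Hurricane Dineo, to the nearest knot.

Hurricane Raymond: ΔP = 33; V ≈ 6.4 × 33^0.614 ≈ 54.77 kt.
Hurricane Dineo: ΔP = 79; V ≈ 6.4 × 79^0.614 ≈ 93.61 kt.
Difference ≈ 54.77 − 93.61 = -38.84 → -39 kt.

-39 kt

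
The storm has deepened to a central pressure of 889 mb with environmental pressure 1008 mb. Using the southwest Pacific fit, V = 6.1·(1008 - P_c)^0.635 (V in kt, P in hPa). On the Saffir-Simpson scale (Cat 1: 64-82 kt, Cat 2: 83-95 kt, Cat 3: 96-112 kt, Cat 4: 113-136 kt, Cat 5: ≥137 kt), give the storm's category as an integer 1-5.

ΔP = 1008 − 889 = 119 mb.
V ≈ 6.1 × 119^0.635 = 6.1 × 20.80 ≈ 127 kt.
127 kt falls in the Category 4 band.

4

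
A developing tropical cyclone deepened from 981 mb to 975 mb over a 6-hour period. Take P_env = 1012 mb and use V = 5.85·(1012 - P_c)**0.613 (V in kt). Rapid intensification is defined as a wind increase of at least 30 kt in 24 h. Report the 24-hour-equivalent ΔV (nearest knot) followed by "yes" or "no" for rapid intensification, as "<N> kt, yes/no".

V₁: ΔP = 31, V ≈ 5.85 × 31^0.613 ≈ 48.01 kt.
V₂: ΔP = 37, V ≈ 5.85 × 37^0.613 ≈ 53.51 kt.
ΔV over 6 h = 5.50 kt → 24 h equivalent = 5.50 × 24/6 ≈ 22.00 kt.
22 kt < 30 kt ⇒ not rapid intensification.

22 kt, no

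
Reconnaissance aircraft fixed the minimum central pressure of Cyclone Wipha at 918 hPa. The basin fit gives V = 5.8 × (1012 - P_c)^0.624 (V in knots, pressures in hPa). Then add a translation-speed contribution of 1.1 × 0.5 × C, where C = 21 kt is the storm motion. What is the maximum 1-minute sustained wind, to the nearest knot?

ΔP = 1012 − 918 = 94 hPa.
94^0.624 ≈ 17.031.
V ≈ 5.8 × 17.031 ≈ 98.8 kt.
Translation term: 1.1 × 0.5 × 21 = 11.55 kt.
Corrected V ≈ 110.35 kt → 110 kt.

110 kt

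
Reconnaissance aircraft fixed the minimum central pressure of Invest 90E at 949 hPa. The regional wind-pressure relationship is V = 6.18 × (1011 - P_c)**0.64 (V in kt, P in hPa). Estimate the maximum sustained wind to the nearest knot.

ΔP = 1011 − 949 = 62 hPa.
62^0.64 ≈ 14.032.
V ≈ 6.18 × 14.032 ≈ 86.7 kt.

87 kt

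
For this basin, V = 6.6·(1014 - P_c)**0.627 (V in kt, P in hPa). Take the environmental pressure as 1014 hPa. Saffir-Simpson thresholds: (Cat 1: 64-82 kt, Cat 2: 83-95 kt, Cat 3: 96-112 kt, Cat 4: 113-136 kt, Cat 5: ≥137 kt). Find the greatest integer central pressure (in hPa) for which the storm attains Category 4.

921 hPa

Category 4 begins at V = 113 kt.
Required ΔP = (113/6.6)^(1/0.627) = 17.121^1.595 ≈ 92.76 hPa.
P_c ≤ 1014 − 92.76 = 921.24, so the highest integer P_c is 921 hPa.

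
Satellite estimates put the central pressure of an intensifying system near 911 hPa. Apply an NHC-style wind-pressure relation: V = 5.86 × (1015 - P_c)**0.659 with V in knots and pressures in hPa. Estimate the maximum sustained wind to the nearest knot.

ΔP = 1015 − 911 = 104 hPa.
104^0.659 ≈ 21.342.
V ≈ 5.86 × 21.342 ≈ 125.1 kt.

125 kt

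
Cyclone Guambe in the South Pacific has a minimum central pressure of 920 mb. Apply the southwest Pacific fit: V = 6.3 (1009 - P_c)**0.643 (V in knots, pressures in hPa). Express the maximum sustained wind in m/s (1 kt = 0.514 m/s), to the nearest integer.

ΔP = 1009 − 920 = 89 mb.
V ≈ 6.3 × 89^0.643 = 6.3 × 17.925 ≈ 112.927 kt.
112.927 × 0.514 ≈ 58.04 m/s → 58 m/s.

58 m/s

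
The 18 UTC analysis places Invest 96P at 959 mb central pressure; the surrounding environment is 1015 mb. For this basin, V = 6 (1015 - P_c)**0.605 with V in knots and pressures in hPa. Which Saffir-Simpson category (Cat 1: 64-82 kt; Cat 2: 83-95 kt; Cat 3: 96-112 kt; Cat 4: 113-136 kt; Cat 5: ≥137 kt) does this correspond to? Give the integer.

1

ΔP = 1015 − 959 = 56 mb.
V ≈ 6 × 56^0.605 = 6 × 11.42 ≈ 69 kt.
69 kt falls in the Category 1 band.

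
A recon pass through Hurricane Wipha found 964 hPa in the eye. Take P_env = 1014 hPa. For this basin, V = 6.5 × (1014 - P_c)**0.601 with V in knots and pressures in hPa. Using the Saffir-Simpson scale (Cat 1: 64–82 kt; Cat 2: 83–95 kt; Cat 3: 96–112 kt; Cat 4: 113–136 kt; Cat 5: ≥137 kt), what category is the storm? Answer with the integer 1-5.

ΔP = 1014 − 964 = 50 hPa.
V ≈ 6.5 × 50^0.601 = 6.5 × 10.50 ≈ 68 kt.
68 kt falls in the Category 1 band.

1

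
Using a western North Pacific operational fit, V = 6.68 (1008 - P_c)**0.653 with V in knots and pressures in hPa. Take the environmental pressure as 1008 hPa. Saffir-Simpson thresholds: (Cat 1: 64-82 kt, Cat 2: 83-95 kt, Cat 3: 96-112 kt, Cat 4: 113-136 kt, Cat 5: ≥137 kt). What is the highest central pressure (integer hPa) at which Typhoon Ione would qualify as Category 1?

Category 1 begins at V = 64 kt.
Required ΔP = (64/6.68)^(1/0.653) = 9.581^1.531 ≈ 31.84 hPa.
P_c ≤ 1008 − 31.84 = 976.16, so the highest integer P_c is 976 hPa.

976 hPa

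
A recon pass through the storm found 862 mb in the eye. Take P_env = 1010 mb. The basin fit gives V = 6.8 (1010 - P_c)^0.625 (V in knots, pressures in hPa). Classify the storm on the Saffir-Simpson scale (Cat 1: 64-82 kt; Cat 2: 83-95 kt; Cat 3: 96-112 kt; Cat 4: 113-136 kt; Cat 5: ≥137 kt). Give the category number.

5

ΔP = 1010 − 862 = 148 mb.
V ≈ 6.8 × 148^0.625 = 6.8 × 22.72 ≈ 154 kt.
154 kt falls in the Category 5 band.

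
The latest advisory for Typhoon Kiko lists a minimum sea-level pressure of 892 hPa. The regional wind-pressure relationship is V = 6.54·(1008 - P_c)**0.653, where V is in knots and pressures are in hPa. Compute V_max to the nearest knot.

ΔP = 1008 − 892 = 116 hPa.
116^0.653 ≈ 22.289.
V ≈ 6.54 × 22.289 ≈ 145.8 kt.

146 kt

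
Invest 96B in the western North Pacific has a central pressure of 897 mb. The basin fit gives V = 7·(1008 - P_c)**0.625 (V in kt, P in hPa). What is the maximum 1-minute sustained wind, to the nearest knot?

133 kt

ΔP = 1008 − 897 = 111 mb.
111^0.625 ≈ 18.981.
V ≈ 7 × 18.981 ≈ 132.9 kt.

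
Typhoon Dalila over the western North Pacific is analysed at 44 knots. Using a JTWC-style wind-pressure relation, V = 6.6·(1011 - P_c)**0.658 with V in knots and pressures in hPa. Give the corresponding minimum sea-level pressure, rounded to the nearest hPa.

993 hPa

ΔP = (V / 6.6)^(1/0.658) = (44/6.6)^1.520.
44/6.6 = 6.667; 6.667^1.520 ≈ 17.87 hPa.
P_c = 1011 − 17.87 = 993.13 ≈ 993 hPa.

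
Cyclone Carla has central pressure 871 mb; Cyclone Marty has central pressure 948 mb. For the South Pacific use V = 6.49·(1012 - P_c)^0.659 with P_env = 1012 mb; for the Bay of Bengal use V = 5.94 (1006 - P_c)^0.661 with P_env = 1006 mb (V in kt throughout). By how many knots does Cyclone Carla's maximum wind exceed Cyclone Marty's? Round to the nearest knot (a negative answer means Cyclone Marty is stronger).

82 kt

Cyclone Carla: ΔP = 141; V ≈ 6.49 × 141^0.659 ≈ 169.27 kt.
Cyclone Marty: ΔP = 58; V ≈ 5.94 × 58^0.661 ≈ 86.98 kt.
Difference ≈ 169.27 − 86.98 = 82.29 → 82 kt.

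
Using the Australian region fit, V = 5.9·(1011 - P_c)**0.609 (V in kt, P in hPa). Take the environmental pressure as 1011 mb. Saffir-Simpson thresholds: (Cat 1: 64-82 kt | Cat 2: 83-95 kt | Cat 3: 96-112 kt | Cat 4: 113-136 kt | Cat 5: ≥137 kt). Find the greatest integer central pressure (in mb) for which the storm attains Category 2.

Category 2 begins at V = 83 kt.
Required ΔP = (83/5.9)^(1/0.609) = 14.068^1.642 ≈ 76.81 mb.
P_c ≤ 1011 − 76.81 = 934.19, so the highest integer P_c is 934 mb.

934 mb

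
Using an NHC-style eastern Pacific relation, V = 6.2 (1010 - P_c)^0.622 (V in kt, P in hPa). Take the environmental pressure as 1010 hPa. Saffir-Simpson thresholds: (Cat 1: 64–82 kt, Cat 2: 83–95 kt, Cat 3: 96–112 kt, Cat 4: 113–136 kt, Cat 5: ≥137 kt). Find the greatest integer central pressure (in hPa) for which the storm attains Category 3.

Category 3 begins at V = 96 kt.
Required ΔP = (96/6.2)^(1/0.622) = 15.484^1.608 ≈ 81.84 hPa.
P_c ≤ 1010 − 81.84 = 928.16, so the highest integer P_c is 928 hPa.

928 hPa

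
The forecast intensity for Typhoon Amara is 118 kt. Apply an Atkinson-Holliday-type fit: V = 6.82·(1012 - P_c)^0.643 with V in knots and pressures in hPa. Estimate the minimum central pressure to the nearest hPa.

928 hPa

ΔP = (V / 6.82)^(1/0.643) = (118/6.82)^1.555.
118/6.82 = 17.302; 17.302^1.555 ≈ 84.24 hPa.
P_c = 1012 − 84.24 = 927.76 ≈ 928 hPa.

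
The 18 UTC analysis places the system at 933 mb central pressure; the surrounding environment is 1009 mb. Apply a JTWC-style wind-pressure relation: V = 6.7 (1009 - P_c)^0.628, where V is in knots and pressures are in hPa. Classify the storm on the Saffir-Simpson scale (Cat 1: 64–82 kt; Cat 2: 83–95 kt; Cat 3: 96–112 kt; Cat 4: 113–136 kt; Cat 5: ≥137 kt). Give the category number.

3

ΔP = 1009 − 933 = 76 mb.
V ≈ 6.7 × 76^0.628 = 6.7 × 15.18 ≈ 102 kt.
102 kt falls in the Category 3 band.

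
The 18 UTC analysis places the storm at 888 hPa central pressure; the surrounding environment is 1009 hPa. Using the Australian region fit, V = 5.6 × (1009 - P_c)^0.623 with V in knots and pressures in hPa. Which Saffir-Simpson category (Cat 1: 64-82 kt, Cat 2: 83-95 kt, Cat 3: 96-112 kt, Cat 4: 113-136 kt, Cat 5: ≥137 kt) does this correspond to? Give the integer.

3

ΔP = 1009 − 888 = 121 hPa.
V ≈ 5.6 × 121^0.623 = 5.6 × 19.84 ≈ 111 kt.
111 kt falls in the Category 3 band.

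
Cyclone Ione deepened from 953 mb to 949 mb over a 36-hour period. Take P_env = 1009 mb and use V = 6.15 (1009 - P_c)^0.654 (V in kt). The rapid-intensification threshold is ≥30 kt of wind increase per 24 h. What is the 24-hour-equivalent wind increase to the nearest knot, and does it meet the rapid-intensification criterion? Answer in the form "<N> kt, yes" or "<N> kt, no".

V₁: ΔP = 56, V ≈ 6.15 × 56^0.654 ≈ 85.54 kt.
V₂: ΔP = 60, V ≈ 6.15 × 60^0.654 ≈ 89.49 kt.
ΔV over 36 h = 3.95 kt → 24 h equivalent = 3.95 × 24/36 ≈ 2.63 kt.
3 kt < 30 kt ⇒ not rapid intensification.

3 kt, no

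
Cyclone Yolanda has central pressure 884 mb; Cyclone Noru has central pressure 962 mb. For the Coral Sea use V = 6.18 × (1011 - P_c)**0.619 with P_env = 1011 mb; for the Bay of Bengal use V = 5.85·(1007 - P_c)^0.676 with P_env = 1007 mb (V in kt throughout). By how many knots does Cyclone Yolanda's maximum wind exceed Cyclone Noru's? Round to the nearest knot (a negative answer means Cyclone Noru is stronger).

47 kt

Cyclone Yolanda: ΔP = 127; V ≈ 6.18 × 127^0.619 ≈ 123.95 kt.
Cyclone Noru: ΔP = 45; V ≈ 5.85 × 45^0.676 ≈ 76.69 kt.
Difference ≈ 123.95 − 76.69 = 47.26 → 47 kt.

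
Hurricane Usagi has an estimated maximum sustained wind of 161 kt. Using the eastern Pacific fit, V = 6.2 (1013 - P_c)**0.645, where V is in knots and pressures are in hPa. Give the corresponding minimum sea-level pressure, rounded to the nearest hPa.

857 hPa

ΔP = (V / 6.2)^(1/0.645) = (161/6.2)^1.550.
161/6.2 = 25.968; 25.968^1.550 ≈ 155.93 hPa.
P_c = 1013 − 155.93 = 857.07 ≈ 857 hPa.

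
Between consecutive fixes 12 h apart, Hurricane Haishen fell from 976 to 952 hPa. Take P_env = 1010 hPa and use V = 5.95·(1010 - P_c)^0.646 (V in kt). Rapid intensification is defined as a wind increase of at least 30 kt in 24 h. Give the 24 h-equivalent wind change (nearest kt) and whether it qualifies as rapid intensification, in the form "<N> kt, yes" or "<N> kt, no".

48 kt, yes

V₁: ΔP = 34, V ≈ 5.95 × 34^0.646 ≈ 58.06 kt.
V₂: ΔP = 58, V ≈ 5.95 × 58^0.646 ≈ 81.98 kt.
ΔV over 12 h = 23.92 kt → 24 h equivalent = 23.92 × 24/12 ≈ 47.84 kt.
48 kt ≥ 30 kt ⇒ rapid intensification.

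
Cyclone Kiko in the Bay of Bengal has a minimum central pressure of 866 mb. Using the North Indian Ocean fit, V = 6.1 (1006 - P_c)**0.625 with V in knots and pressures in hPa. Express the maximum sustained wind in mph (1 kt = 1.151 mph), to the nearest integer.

ΔP = 1006 − 866 = 140 mb.
V ≈ 6.1 × 140^0.625 = 6.1 × 21.945 ≈ 133.863 kt.
133.863 × 1.151 ≈ 154.08 mph → 154 mph.

154 mph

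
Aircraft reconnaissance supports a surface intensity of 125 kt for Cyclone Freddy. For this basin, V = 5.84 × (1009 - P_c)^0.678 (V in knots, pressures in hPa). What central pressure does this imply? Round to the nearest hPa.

917 hPa

ΔP = (V / 5.84)^(1/0.678) = (125/5.84)^1.475.
125/5.84 = 21.404; 21.404^1.475 ≈ 91.70 hPa.
P_c = 1009 − 91.70 = 917.30 ≈ 917 hPa.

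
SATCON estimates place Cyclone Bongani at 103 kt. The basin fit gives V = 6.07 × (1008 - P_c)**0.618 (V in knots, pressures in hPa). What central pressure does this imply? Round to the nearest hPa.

910 hPa

ΔP = (V / 6.07)^(1/0.618) = (103/6.07)^1.618.
103/6.07 = 16.969; 16.969^1.618 ≈ 97.66 hPa.
P_c = 1008 − 97.66 = 910.34 ≈ 910 hPa.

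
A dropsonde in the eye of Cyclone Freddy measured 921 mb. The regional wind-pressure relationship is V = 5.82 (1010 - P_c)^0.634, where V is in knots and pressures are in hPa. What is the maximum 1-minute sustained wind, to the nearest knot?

ΔP = 1010 − 921 = 89 mb.
89^0.634 ≈ 17.215.
V ≈ 5.82 × 17.215 ≈ 100.2 kt.

100 kt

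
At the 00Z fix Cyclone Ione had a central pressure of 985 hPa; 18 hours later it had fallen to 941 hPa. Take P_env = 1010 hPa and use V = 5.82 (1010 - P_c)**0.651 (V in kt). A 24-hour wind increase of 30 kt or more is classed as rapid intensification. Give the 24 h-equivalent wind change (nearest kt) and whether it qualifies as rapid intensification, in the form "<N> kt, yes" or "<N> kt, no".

59 kt, yes

V₁: ΔP = 25, V ≈ 5.82 × 25^0.651 ≈ 47.31 kt.
V₂: ΔP = 69, V ≈ 5.82 × 69^0.651 ≈ 91.62 kt.
ΔV over 18 h = 44.31 kt → 24 h equivalent = 44.31 × 24/18 ≈ 59.08 kt.
59 kt ≥ 30 kt ⇒ rapid intensification.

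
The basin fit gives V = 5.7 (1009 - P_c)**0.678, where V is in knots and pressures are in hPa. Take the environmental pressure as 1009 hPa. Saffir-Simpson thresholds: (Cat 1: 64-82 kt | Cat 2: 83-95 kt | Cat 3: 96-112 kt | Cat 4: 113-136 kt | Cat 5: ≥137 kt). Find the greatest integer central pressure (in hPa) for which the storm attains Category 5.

Category 5 begins at V = 137 kt.
Required ΔP = (137/5.7)^(1/0.678) = 24.035^1.475 ≈ 108.80 hPa.
P_c ≤ 1009 − 108.80 = 900.20, so the highest integer P_c is 900 hPa.

900 hPa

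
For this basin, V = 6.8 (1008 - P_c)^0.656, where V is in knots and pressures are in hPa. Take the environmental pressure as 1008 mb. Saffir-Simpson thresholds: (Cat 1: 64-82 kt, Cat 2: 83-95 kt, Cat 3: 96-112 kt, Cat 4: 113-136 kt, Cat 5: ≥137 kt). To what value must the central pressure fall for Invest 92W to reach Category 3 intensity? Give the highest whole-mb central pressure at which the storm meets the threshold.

951 mb

Category 3 begins at V = 96 kt.
Required ΔP = (96/6.8)^(1/0.656) = 14.118^1.524 ≈ 56.58 mb.
P_c ≤ 1008 − 56.58 = 951.42, so the highest integer P_c is 951 mb.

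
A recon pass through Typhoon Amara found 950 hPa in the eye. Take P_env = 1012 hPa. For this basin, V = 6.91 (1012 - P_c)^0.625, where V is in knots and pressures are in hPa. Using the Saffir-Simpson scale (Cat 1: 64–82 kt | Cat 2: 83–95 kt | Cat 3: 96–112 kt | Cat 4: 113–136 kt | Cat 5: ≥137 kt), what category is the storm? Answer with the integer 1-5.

2

ΔP = 1012 − 950 = 62 hPa.
V ≈ 6.91 × 62^0.625 = 6.91 × 13.19 ≈ 91 kt.
91 kt falls in the Category 2 band.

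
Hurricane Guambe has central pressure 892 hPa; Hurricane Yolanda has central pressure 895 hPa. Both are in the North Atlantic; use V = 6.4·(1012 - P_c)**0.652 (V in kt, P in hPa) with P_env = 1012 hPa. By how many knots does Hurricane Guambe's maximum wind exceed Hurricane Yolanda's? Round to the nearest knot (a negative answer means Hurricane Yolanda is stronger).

Hurricane Guambe: ΔP = 120; V ≈ 6.4 × 120^0.652 ≈ 145.15 kt.
Hurricane Yolanda: ΔP = 117; V ≈ 6.4 × 117^0.652 ≈ 142.77 kt.
Difference ≈ 145.15 − 142.77 = 2.38 → 2 kt.

2 kt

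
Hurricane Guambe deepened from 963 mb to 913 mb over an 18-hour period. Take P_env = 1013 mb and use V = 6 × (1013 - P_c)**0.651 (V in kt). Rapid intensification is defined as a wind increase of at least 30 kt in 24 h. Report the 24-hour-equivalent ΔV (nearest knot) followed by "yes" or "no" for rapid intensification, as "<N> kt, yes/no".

58 kt, yes

V₁: ΔP = 50, V ≈ 6 × 50^0.651 ≈ 76.59 kt.
V₂: ΔP = 100, V ≈ 6 × 100^0.651 ≈ 120.27 kt.
ΔV over 18 h = 43.68 kt → 24 h equivalent = 43.68 × 24/18 ≈ 58.24 kt.
58 kt ≥ 30 kt ⇒ rapid intensification.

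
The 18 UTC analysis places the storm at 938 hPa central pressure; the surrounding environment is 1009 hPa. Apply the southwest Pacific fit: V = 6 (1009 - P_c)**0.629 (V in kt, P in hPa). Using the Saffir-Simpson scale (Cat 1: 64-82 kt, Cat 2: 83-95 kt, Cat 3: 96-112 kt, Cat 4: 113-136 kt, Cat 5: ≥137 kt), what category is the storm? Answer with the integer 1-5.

2

ΔP = 1009 − 938 = 71 hPa.
V ≈ 6 × 71^0.629 = 6 × 14.60 ≈ 88 kt.
88 kt falls in the Category 2 band.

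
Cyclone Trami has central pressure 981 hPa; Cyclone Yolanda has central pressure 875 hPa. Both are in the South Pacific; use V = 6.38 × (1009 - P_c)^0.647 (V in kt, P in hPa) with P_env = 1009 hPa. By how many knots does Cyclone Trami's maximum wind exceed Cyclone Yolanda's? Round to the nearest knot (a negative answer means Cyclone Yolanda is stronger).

Cyclone Trami: ΔP = 28; V ≈ 6.38 × 28^0.647 ≈ 55.10 kt.
Cyclone Yolanda: ΔP = 134; V ≈ 6.38 × 134^0.647 ≈ 151.73 kt.
Difference ≈ 55.10 − 151.73 = -96.63 → -97 kt.

-97 kt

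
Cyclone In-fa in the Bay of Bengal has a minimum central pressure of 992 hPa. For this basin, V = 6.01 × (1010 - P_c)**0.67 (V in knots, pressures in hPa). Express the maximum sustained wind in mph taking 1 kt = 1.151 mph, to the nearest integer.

ΔP = 1010 − 992 = 18 hPa.
V ≈ 6.01 × 18^0.67 = 6.01 × 6.935 ≈ 41.678 kt.
41.678 × 1.151 ≈ 47.97 mph → 48 mph.

48 mph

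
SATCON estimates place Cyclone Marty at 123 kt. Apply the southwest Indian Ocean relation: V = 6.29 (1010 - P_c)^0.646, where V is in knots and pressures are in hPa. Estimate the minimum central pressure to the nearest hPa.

910 hPa

ΔP = (V / 6.29)^(1/0.646) = (123/6.29)^1.548.
123/6.29 = 19.555; 19.555^1.548 ≈ 99.73 hPa.
P_c = 1010 − 99.73 = 910.27 ≈ 910 hPa.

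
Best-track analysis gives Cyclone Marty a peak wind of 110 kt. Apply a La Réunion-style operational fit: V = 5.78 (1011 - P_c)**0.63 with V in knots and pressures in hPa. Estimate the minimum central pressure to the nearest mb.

904 mb

ΔP = (V / 5.78)^(1/0.63) = (110/5.78)^1.587.
110/5.78 = 19.031; 19.031^1.587 ≈ 107.37 mb.
P_c = 1011 − 107.37 = 903.63 ≈ 904 mb.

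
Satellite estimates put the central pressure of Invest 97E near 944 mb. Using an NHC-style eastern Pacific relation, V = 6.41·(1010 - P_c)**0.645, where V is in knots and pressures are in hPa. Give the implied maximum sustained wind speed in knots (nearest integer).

ΔP = 1010 − 944 = 66 mb.
66^0.645 ≈ 14.914.
V ≈ 6.41 × 14.914 ≈ 95.6 kt.

96 kt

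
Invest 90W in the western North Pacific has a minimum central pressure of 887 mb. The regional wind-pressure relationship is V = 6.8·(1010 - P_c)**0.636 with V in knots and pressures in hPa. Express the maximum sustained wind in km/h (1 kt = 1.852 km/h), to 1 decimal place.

268.7 km/h

ΔP = 1010 − 887 = 123 mb.
V ≈ 6.8 × 123^0.636 = 6.8 × 21.339 ≈ 145.107 kt.
145.107 × 1.852 ≈ 268.74 km/h → 268.7 km/h.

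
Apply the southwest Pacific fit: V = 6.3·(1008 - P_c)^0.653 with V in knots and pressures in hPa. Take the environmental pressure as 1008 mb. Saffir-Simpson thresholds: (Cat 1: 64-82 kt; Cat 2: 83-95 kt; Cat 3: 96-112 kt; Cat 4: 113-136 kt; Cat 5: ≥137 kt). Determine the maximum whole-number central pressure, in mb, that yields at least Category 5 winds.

Category 5 begins at V = 137 kt.
Required ΔP = (137/6.3)^(1/0.653) = 21.746^1.531 ≈ 111.70 mb.
P_c ≤ 1008 − 111.70 = 896.30, so the highest integer P_c is 896 mb.

896 mb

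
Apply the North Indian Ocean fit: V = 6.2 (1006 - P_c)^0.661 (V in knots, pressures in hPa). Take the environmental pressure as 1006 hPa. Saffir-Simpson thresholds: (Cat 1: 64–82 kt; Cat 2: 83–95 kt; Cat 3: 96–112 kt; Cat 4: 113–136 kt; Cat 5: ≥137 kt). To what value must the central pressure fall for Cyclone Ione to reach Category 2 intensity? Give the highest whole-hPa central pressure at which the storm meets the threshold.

Category 2 begins at V = 83 kt.
Required ΔP = (83/6.2)^(1/0.661) = 13.387^1.513 ≈ 50.64 hPa.
P_c ≤ 1006 − 50.64 = 955.36, so the highest integer P_c is 955 hPa.

955 hPa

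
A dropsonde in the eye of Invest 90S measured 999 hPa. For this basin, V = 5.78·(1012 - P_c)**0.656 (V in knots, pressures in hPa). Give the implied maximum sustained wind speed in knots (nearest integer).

ΔP = 1012 − 999 = 13 hPa.
13^0.656 ≈ 5.380.
V ≈ 5.78 × 5.380 ≈ 31.1 kt.

31 kt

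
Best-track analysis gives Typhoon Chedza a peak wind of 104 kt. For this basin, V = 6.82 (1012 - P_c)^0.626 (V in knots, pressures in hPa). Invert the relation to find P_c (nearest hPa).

934 hPa

ΔP = (V / 6.82)^(1/0.626) = (104/6.82)^1.597.
104/6.82 = 15.249; 15.249^1.597 ≈ 77.66 hPa.
P_c = 1012 − 77.66 = 934.34 ≈ 934 hPa.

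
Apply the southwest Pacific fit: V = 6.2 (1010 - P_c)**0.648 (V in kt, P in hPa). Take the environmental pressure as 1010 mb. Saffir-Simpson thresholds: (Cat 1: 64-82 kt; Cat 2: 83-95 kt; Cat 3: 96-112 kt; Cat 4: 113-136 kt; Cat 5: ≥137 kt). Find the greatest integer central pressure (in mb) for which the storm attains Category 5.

891 mb

Category 5 begins at V = 137 kt.
Required ΔP = (137/6.2)^(1/0.648) = 22.097^1.543 ≈ 118.74 mb.
P_c ≤ 1010 − 118.74 = 891.26, so the highest integer P_c is 891 mb.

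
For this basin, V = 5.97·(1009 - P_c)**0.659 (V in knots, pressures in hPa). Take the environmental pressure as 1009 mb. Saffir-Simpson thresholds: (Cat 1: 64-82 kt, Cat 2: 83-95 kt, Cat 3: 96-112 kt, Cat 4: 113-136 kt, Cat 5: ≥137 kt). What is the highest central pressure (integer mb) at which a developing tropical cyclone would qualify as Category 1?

Category 1 begins at V = 64 kt.
Required ΔP = (64/5.97)^(1/0.659) = 10.720^1.517 ≈ 36.58 mb.
P_c ≤ 1009 − 36.58 = 972.42, so the highest integer P_c is 972 mb.

972 mb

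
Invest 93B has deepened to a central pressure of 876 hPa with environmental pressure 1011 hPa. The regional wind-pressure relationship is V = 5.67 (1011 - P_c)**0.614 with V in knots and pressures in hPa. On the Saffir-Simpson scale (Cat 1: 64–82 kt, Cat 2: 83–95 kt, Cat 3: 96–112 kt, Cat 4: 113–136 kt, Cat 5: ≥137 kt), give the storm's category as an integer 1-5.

4

ΔP = 1011 − 876 = 135 hPa.
V ≈ 5.67 × 135^0.614 = 5.67 × 20.32 ≈ 115 kt.
115 kt falls in the Category 4 band.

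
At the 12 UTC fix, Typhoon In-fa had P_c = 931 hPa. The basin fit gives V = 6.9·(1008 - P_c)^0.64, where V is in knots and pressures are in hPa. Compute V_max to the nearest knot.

ΔP = 1008 − 931 = 77 hPa.
77^0.64 ≈ 16.120.
V ≈ 6.9 × 16.120 ≈ 111.2 kt.

111 kt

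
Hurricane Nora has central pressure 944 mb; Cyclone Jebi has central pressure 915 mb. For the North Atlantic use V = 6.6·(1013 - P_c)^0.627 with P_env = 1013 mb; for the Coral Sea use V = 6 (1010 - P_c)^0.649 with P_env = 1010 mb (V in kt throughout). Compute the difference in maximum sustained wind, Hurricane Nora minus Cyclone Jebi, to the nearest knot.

Hurricane Nora: ΔP = 69; V ≈ 6.6 × 69^0.627 ≈ 93.86 kt.
Cyclone Jebi: ΔP = 95; V ≈ 6 × 95^0.649 ≈ 115.26 kt.
Difference ≈ 93.86 − 115.26 = -21.40 → -21 kt.

-21 kt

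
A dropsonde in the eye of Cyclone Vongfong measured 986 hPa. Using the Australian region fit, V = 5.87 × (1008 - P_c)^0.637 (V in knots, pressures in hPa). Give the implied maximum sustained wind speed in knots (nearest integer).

42 kt

ΔP = 1008 − 986 = 22 hPa.
22^0.637 ≈ 7.163.
V ≈ 5.87 × 7.163 ≈ 42.0 kt.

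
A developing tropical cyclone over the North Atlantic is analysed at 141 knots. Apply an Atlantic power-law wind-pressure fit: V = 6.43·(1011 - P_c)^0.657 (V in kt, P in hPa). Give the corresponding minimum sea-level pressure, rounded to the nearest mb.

901 mb

ΔP = (V / 6.43)^(1/0.657) = (141/6.43)^1.522.
141/6.43 = 21.928; 21.928^1.522 ≈ 109.93 mb.
P_c = 1011 − 109.93 = 901.07 ≈ 901 mb.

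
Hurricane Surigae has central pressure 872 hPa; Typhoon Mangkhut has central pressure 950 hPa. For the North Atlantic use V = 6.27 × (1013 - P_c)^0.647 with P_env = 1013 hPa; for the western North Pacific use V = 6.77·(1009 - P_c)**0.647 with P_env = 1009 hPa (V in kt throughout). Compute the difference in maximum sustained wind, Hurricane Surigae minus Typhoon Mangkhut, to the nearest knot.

Hurricane Surigae: ΔP = 141; V ≈ 6.27 × 141^0.647 ≈ 154.10 kt.
Typhoon Mangkhut: ΔP = 59; V ≈ 6.77 × 59^0.647 ≈ 94.70 kt.
Difference ≈ 154.10 − 94.70 = 59.40 → 59 kt.

59 kt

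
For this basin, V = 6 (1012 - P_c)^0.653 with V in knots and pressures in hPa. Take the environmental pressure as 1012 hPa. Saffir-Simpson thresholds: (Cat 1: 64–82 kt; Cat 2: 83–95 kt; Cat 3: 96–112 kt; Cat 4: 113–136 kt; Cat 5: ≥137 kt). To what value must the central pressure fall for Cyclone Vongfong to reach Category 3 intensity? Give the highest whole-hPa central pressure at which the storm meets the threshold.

942 hPa

Category 3 begins at V = 96 kt.
Required ΔP = (96/6)^(1/0.653) = 16.000^1.531 ≈ 69.82 hPa.
P_c ≤ 1012 − 69.82 = 942.18, so the highest integer P_c is 942 hPa.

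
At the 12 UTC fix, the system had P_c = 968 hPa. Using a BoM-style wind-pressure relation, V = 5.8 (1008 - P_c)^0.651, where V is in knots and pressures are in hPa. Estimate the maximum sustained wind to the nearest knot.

ΔP = 1008 − 968 = 40 hPa.
40^0.651 ≈ 11.039.
V ≈ 5.8 × 11.039 ≈ 64.0 kt.

64 kt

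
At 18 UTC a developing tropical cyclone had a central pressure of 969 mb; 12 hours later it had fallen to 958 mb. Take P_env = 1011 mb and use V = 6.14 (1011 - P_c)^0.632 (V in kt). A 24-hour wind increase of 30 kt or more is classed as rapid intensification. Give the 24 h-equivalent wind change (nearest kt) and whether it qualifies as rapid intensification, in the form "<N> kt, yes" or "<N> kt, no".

V₁: ΔP = 42, V ≈ 6.14 × 42^0.632 ≈ 65.17 kt.
V₂: ΔP = 53, V ≈ 6.14 × 53^0.632 ≈ 75.49 kt.
ΔV over 12 h = 10.32 kt → 24 h equivalent = 10.32 × 24/12 ≈ 20.64 kt.
21 kt < 30 kt ⇒ not rapid intensification.

21 kt, no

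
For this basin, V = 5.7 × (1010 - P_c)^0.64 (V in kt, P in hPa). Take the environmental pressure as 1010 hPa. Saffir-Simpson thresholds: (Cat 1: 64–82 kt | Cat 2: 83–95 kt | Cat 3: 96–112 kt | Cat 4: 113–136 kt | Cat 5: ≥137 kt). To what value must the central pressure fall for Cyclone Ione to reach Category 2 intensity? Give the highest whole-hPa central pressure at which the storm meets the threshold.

944 hPa

Category 2 begins at V = 83 kt.
Required ΔP = (83/5.7)^(1/0.64) = 14.561^1.562 ≈ 65.69 hPa.
P_c ≤ 1010 − 65.69 = 944.31, so the highest integer P_c is 944 hPa.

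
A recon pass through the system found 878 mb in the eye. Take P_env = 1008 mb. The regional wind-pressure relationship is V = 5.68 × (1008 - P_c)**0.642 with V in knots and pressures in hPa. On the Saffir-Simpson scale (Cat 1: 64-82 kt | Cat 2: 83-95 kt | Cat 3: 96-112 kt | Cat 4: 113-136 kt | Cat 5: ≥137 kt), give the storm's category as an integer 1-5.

4

ΔP = 1008 − 878 = 130 mb.
V ≈ 5.68 × 130^0.642 = 5.68 × 22.76 ≈ 129 kt.
129 kt falls in the Category 4 band.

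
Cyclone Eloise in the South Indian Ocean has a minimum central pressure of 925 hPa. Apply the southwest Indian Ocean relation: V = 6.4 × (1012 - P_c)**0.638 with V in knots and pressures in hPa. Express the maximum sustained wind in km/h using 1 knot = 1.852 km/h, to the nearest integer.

ΔP = 1012 − 925 = 87 hPa.
V ≈ 6.4 × 87^0.638 = 6.4 × 17.275 ≈ 110.559 kt.
110.559 × 1.852 ≈ 204.75 km/h → 205 km/h.

205 km/h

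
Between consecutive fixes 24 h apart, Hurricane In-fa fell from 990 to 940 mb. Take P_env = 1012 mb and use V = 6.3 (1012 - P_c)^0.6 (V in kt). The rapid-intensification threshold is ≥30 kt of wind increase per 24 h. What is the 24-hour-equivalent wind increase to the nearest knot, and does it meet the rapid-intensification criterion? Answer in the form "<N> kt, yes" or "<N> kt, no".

V₁: ΔP = 22, V ≈ 6.3 × 22^0.6 ≈ 40.25 kt.
V₂: ΔP = 72, V ≈ 6.3 × 72^0.6 ≈ 81.99 kt.
ΔV over 24 h = 41.74 kt → 24 h equivalent = 41.74 × 24/24 ≈ 41.74 kt.
42 kt ≥ 30 kt ⇒ rapid intensification.

42 kt, yes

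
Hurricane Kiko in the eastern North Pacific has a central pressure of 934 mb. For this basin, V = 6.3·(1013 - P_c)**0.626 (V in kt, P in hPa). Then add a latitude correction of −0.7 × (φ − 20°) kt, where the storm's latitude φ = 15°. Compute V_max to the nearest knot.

101 kt

ΔP = 1013 − 934 = 79 mb.
79^0.626 ≈ 15.414.
V ≈ 6.3 × 15.414 ≈ 97.1 kt.
Latitude correction: −0.7 × (15 − 20) = 3.5 kt.
Corrected V ≈ 100.6 kt → 101 kt.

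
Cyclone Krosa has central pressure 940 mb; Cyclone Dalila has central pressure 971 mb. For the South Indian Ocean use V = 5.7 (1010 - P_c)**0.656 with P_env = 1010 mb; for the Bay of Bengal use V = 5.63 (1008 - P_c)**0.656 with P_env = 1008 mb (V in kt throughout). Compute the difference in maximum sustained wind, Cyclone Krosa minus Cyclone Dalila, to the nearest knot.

Cyclone Krosa: ΔP = 70; V ≈ 5.7 × 70^0.656 ≈ 92.53 kt.
Cyclone Dalila: ΔP = 37; V ≈ 5.63 × 37^0.656 ≈ 60.15 kt.
Difference ≈ 92.53 − 60.15 = 32.38 → 32 kt.

32 kt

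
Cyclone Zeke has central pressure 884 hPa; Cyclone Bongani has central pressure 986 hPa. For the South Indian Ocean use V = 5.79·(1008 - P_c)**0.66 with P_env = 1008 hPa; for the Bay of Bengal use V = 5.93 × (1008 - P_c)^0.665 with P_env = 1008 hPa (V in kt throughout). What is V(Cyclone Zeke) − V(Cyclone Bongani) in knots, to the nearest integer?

Cyclone Zeke: ΔP = 124; V ≈ 5.79 × 124^0.66 ≈ 139.42 kt.
Cyclone Bongani: ΔP = 22; V ≈ 5.93 × 22^0.665 ≈ 46.32 kt.
Difference ≈ 139.42 − 46.32 = 93.10 → 93 kt.

93 kt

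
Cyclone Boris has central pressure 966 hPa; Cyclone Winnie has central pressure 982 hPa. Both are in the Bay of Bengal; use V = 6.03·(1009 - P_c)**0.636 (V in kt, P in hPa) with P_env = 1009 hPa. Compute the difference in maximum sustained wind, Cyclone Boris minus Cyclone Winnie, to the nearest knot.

Cyclone Boris: ΔP = 43; V ≈ 6.03 × 43^0.636 ≈ 65.95 kt.
Cyclone Winnie: ΔP = 27; V ≈ 6.03 × 27^0.636 ≈ 49.05 kt.
Difference ≈ 65.95 − 49.05 = 16.90 → 17 kt.

17 kt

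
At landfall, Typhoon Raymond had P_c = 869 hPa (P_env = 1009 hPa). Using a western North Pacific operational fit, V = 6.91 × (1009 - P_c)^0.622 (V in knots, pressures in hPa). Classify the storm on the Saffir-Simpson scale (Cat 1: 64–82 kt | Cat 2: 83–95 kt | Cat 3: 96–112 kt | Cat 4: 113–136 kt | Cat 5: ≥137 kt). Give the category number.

5

ΔP = 1009 − 869 = 140 hPa.
V ≈ 6.91 × 140^0.622 = 6.91 × 21.62 ≈ 149 kt.
149 kt falls in the Category 5 band.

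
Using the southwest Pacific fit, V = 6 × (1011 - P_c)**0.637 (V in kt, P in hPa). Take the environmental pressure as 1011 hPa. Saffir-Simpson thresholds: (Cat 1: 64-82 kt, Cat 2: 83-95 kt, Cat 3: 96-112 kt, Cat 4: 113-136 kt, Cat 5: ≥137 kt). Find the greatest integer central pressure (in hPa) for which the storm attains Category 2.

949 hPa

Category 2 begins at V = 83 kt.
Required ΔP = (83/6)^(1/0.637) = 13.833^1.570 ≈ 61.82 hPa.
P_c ≤ 1011 − 61.82 = 949.18, so the highest integer P_c is 949 hPa.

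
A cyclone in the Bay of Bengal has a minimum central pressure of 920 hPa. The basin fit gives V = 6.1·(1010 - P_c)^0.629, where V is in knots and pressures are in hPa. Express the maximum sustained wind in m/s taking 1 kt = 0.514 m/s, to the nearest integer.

53 m/s

ΔP = 1010 − 920 = 90 hPa.
V ≈ 6.1 × 90^0.629 = 6.1 × 16.952 ≈ 103.407 kt.
103.407 × 0.514 ≈ 53.15 m/s → 53 m/s.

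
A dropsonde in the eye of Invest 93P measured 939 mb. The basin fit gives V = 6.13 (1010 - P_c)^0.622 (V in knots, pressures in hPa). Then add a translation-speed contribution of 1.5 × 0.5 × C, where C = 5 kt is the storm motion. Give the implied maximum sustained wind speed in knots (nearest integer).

91 kt

ΔP = 1010 − 939 = 71 mb.
71^0.622 ≈ 14.174.
V ≈ 6.13 × 14.174 ≈ 86.9 kt.
Translation term: 1.5 × 0.5 × 5 = 3.75 kt.
Corrected V ≈ 90.65 kt → 91 kt.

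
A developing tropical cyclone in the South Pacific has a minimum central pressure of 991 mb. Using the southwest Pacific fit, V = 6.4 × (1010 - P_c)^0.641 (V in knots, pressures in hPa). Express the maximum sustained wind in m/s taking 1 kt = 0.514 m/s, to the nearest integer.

22 m/s

ΔP = 1010 − 991 = 19 mb.
V ≈ 6.4 × 19^0.641 = 6.4 × 6.602 ≈ 42.253 kt.
42.253 × 0.514 ≈ 21.72 m/s → 22 m/s.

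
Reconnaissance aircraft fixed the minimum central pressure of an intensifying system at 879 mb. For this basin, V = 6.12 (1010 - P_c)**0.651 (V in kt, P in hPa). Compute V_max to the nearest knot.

ΔP = 1010 − 879 = 131 mb.
131^0.651 ≈ 23.897.
V ≈ 6.12 × 23.897 ≈ 146.2 kt.

146 kt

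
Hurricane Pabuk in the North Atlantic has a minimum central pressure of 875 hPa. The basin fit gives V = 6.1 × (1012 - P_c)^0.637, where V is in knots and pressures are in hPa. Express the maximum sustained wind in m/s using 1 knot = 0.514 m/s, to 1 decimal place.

ΔP = 1012 − 875 = 137 hPa.
V ≈ 6.1 × 137^0.637 = 6.1 × 22.966 ≈ 140.094 kt.
140.094 × 0.514 ≈ 72.01 m/s → 72.0 m/s.

72.0 m/s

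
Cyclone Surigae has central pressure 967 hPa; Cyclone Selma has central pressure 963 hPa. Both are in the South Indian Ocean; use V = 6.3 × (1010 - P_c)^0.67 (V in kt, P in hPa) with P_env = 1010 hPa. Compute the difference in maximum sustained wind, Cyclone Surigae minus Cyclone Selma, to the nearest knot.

-5 kt

Cyclone Surigae: ΔP = 43; V ≈ 6.3 × 43^0.67 ≈ 78.30 kt.
Cyclone Selma: ΔP = 47; V ≈ 6.3 × 47^0.67 ≈ 83.11 kt.
Difference ≈ 78.30 − 83.11 = -4.81 → -5 kt.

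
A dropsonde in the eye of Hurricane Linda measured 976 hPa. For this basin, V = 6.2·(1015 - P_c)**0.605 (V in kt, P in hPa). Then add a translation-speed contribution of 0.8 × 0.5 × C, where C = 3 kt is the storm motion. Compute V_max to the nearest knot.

ΔP = 1015 − 976 = 39 hPa.
39^0.605 ≈ 9.175.
V ≈ 6.2 × 9.175 ≈ 56.9 kt.
Translation term: 0.8 × 0.5 × 3 = 1.2 kt.
Corrected V ≈ 58.1 kt → 58 kt.

58 kt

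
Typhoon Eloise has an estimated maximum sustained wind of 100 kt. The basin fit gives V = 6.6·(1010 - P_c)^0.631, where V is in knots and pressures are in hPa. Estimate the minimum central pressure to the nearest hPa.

936 hPa

ΔP = (V / 6.6)^(1/0.631) = (100/6.6)^1.585.
100/6.6 = 15.152; 15.152^1.585 ≈ 74.26 hPa.
P_c = 1010 − 74.26 = 935.74 ≈ 936 hPa.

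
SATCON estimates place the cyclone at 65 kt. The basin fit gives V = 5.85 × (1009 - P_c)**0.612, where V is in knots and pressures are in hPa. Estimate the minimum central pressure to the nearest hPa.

958 hPa

ΔP = (V / 5.85)^(1/0.612) = (65/5.85)^1.634.
65/5.85 = 11.111; 11.111^1.634 ≈ 51.14 hPa.
P_c = 1009 − 51.14 = 957.86 ≈ 958 hPa.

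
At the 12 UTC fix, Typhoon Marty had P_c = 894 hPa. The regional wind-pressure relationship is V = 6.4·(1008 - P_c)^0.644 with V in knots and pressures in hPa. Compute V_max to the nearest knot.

135 kt

ΔP = 1008 − 894 = 114 hPa.
114^0.644 ≈ 21.118.
V ≈ 6.4 × 21.118 ≈ 135.2 kt.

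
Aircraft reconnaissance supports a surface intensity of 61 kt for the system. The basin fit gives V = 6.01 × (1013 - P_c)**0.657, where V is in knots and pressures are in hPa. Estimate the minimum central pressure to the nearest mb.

979 mb

ΔP = (V / 6.01)^(1/0.657) = (61/6.01)^1.522.
61/6.01 = 10.150; 10.150^1.522 ≈ 34.03 mb.
P_c = 1013 − 34.03 = 978.97 ≈ 979 mb.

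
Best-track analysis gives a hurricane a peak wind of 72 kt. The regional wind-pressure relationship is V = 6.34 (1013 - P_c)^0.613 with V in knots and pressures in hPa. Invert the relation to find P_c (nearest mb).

ΔP = (V / 6.34)^(1/0.613) = (72/6.34)^1.631.
72/6.34 = 11.356; 11.356^1.631 ≈ 52.66 mb.
P_c = 1013 − 52.66 = 960.34 ≈ 960 mb.

960 mb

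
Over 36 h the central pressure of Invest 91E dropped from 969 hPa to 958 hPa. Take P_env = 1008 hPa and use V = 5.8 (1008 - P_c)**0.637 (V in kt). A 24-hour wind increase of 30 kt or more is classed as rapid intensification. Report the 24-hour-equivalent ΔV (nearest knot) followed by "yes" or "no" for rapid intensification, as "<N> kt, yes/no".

V₁: ΔP = 39, V ≈ 5.8 × 39^0.637 ≈ 59.83 kt.
V₂: ΔP = 50, V ≈ 5.8 × 50^0.637 ≈ 70.09 kt.
ΔV over 36 h = 10.26 kt → 24 h equivalent = 10.26 × 24/36 ≈ 6.84 kt.
7 kt < 30 kt ⇒ not rapid intensification.

7 kt, no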